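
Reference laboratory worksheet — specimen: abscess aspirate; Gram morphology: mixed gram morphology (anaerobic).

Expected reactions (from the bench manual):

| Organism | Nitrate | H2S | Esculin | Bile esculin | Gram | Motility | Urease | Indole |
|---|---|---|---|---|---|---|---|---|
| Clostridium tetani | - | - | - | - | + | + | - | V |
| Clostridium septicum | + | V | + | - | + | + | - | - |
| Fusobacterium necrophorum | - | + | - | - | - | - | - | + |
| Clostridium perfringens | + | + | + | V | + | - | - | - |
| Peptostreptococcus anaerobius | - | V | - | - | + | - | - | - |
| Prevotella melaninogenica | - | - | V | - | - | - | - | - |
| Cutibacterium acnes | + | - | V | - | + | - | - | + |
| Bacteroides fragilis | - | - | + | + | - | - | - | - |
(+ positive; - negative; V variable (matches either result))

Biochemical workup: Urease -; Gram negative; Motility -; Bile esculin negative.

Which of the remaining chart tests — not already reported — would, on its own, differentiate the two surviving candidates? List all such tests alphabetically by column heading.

H2S, Indole

Gram -: excludes 5 organisms — 3 left.
Motility -: all 3 remaining candidates are consistent.
Urease -: all 3 remaining candidates are consistent.
Bile esculin -: excludes Bacteroides fragilis — 2 left.
Two candidates remain: Fusobacterium necrophorum and Prevotella melaninogenica.
  Nitrate: - vs - — same for both, does not separate.
  H2S: Fusobacterium necrophorum +, Prevotella melaninogenica - — discriminates.
  Esculin: - vs V — variable for at least one, does not separate.
  Indole: Fusobacterium necrophorum +, Prevotella melaninogenica - — discriminates.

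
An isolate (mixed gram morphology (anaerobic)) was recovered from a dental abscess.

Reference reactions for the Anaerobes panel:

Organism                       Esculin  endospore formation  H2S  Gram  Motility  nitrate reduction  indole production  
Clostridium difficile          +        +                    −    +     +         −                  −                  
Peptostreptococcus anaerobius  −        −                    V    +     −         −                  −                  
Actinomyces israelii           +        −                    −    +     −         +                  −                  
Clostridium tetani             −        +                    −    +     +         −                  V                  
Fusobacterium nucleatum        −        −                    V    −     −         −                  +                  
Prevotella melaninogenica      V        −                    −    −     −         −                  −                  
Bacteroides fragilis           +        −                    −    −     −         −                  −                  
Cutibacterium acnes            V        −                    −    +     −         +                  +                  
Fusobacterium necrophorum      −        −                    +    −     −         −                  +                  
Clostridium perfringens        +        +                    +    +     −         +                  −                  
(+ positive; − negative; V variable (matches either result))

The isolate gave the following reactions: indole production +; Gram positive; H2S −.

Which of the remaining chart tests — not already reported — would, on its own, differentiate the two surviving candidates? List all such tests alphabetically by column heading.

endospore formation, Motility, nitrate reduction

H2S −: excludes Fusobacterium necrophorum, Clostridium perfringens — 8 left.
indole production +: excludes 5 organisms — 3 left.
Gram +: excludes Fusobacterium nucleatum — 2 left.
Two candidates remain: Clostridium tetani and Cutibacterium acnes.
  Esculin: − vs V — variable for at least one, does not separate.
  endospore formation: Clostridium tetani +, Cutibacterium acnes − — discriminates.
  Motility: Clostridium tetani +, Cutibacterium acnes − — discriminates.
  nitrate reduction: Clostridium tetani −, Cutibacterium acnes + — discriminates.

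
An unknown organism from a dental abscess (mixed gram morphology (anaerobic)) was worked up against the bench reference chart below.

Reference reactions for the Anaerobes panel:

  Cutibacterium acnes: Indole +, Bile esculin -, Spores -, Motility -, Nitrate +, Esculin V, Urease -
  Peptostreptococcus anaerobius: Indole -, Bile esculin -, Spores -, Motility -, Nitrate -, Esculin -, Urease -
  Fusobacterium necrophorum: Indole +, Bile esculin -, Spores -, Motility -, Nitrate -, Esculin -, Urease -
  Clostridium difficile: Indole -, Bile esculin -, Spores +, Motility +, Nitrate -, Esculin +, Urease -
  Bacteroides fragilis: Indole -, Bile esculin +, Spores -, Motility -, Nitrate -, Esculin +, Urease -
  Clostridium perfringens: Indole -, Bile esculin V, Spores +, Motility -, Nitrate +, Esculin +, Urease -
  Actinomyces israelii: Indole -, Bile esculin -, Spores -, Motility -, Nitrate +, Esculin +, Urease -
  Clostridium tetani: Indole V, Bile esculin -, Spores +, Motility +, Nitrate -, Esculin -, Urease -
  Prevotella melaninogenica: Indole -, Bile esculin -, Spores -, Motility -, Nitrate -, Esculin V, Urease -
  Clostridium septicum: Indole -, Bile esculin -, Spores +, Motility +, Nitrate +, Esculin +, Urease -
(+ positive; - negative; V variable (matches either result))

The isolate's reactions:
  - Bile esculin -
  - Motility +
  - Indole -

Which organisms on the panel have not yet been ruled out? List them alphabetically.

Indole -: excludes Cutibacterium acnes, Fusobacterium necrophorum — 8 left.
Motility +: excludes 5 organisms — 3 left.
Bile esculin -: all 3 remaining candidates are consistent.

Clostridium difficile, Clostridium septicum, Clostridium tetani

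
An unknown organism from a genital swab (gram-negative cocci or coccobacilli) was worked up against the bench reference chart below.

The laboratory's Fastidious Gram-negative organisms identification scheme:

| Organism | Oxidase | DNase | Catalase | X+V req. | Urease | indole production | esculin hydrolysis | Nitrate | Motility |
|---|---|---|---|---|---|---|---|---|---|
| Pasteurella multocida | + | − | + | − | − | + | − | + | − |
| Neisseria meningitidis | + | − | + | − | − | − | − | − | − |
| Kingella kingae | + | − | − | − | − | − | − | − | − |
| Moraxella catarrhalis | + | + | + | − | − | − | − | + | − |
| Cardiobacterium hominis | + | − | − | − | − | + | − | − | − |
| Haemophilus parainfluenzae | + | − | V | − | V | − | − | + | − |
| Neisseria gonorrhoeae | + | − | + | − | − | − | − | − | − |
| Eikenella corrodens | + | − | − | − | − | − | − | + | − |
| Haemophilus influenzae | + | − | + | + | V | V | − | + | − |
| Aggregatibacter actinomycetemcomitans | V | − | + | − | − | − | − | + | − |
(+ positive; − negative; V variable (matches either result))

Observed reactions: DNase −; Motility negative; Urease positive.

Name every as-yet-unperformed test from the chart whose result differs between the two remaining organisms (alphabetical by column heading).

Urease +: excludes 8 organisms — 2 left.
Motility −: all 2 remaining candidates are consistent.
DNase −: all 2 remaining candidates are consistent.
Two candidates remain: Haemophilus influenzae and Haemophilus parainfluenzae.
  Oxidase: + vs + — same for both, does not separate.
  Catalase: + vs V — variable for at least one, does not separate.
  X+V req.: Haemophilus influenzae +, Haemophilus parainfluenzae − — discriminates.
  indole production: V vs − — variable for at least one, does not separate.
  esculin hydrolysis: − vs − — same for both, does not separate.
  Nitrate: + vs + — same for both, does not separate.

X+V req.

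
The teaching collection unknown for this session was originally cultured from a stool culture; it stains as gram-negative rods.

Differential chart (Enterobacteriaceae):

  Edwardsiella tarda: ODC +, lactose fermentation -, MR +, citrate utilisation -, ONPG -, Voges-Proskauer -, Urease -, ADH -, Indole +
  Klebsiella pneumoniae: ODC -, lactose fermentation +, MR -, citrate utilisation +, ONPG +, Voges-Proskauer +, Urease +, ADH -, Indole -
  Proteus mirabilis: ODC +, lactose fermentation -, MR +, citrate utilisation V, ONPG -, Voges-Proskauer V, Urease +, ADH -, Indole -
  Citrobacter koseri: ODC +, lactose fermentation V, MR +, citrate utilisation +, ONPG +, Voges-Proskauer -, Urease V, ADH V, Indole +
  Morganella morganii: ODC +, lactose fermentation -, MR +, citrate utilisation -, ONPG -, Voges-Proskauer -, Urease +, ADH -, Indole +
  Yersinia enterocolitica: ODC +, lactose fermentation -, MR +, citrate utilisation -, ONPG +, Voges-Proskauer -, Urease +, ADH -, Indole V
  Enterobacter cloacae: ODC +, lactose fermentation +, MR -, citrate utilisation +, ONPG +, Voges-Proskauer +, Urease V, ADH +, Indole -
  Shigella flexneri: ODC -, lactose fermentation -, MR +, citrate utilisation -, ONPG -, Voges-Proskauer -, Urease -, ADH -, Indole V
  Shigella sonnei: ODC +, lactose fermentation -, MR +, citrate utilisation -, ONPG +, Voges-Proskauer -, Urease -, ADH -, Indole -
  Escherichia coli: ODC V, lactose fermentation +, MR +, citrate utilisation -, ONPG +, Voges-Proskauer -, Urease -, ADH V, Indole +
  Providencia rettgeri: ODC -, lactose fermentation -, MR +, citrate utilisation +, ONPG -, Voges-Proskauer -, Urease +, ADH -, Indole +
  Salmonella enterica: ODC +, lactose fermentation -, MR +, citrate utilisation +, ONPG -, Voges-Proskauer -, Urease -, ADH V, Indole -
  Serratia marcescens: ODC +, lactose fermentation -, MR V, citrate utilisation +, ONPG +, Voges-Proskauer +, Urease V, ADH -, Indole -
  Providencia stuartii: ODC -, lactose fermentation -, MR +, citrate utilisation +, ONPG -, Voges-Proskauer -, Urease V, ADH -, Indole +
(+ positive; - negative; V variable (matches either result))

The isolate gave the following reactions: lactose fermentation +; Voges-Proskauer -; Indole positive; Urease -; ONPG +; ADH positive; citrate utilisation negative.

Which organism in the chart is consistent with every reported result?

Escherichia coli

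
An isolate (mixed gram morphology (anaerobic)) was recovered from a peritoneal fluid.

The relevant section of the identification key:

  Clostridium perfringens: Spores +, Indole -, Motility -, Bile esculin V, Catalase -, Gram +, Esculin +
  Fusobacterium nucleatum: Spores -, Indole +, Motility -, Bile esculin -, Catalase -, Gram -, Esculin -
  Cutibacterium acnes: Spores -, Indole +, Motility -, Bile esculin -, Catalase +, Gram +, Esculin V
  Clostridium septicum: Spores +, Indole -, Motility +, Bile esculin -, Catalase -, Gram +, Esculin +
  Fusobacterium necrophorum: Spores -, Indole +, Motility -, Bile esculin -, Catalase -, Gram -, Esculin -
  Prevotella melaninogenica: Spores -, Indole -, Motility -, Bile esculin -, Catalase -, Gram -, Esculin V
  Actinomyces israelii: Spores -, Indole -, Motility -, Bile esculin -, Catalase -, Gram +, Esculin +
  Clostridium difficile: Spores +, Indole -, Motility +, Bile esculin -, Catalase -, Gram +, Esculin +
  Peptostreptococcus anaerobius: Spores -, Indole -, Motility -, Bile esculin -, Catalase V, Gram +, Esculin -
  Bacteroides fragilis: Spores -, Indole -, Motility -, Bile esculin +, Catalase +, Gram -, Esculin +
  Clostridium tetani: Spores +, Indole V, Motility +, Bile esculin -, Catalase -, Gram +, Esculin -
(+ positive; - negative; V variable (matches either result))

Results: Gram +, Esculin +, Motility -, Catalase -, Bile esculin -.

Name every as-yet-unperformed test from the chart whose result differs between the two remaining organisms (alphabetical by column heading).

Bile esculin -: excludes Bacteroides fragilis — 10 left.
Esculin +: excludes Fusobacterium nucleatum, Fusobacterium necrophorum, Peptostreptococcus anaerobius, Clostridium tetani — 6 left.
Catalase -: excludes Cutibacterium acnes — 5 left.
Gram +: excludes Prevotella melaninogenica — 4 left.
Motility -: excludes Clostridium septicum, Clostridium difficile — 2 left.
Two candidates remain: Actinomyces israelii and Clostridium perfringens.
  Spores: Actinomyces israelii -, Clostridium perfringens + — discriminates.
  Indole: - vs - — same for both, does not separate.

Spores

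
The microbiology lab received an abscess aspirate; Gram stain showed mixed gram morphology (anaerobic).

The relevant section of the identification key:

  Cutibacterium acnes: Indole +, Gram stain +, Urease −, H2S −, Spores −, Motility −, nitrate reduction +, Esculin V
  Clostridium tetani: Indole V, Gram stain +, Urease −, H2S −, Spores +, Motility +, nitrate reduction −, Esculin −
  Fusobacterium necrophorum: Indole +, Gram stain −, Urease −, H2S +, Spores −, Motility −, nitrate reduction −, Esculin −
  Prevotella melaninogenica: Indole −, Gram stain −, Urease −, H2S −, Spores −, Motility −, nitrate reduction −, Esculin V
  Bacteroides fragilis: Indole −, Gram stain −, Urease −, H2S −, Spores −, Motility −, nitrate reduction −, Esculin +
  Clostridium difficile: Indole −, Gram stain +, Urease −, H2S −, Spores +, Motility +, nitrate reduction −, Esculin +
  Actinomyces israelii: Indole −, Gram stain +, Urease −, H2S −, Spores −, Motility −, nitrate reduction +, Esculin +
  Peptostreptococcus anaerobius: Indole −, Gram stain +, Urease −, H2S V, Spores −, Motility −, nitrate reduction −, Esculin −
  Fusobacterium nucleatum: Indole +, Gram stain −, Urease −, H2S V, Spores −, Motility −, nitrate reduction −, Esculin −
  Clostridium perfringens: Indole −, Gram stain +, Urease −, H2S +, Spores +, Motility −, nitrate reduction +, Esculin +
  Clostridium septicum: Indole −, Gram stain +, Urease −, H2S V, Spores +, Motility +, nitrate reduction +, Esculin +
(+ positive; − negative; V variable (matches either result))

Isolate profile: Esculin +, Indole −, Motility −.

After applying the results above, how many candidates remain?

Motility −: excludes Clostridium tetani, Clostridium difficile, Clostridium septicum — 8 left.
Indole −: excludes Cutibacterium acnes, Fusobacterium necrophorum, Fusobacterium nucleatum — 5 left.
Esculin +: excludes Peptostreptococcus anaerobius — 4 left.
Still consistent: Actinomyces israelii, Bacteroides fragilis, Clostridium perfringens, Prevotella melaninogenica.

4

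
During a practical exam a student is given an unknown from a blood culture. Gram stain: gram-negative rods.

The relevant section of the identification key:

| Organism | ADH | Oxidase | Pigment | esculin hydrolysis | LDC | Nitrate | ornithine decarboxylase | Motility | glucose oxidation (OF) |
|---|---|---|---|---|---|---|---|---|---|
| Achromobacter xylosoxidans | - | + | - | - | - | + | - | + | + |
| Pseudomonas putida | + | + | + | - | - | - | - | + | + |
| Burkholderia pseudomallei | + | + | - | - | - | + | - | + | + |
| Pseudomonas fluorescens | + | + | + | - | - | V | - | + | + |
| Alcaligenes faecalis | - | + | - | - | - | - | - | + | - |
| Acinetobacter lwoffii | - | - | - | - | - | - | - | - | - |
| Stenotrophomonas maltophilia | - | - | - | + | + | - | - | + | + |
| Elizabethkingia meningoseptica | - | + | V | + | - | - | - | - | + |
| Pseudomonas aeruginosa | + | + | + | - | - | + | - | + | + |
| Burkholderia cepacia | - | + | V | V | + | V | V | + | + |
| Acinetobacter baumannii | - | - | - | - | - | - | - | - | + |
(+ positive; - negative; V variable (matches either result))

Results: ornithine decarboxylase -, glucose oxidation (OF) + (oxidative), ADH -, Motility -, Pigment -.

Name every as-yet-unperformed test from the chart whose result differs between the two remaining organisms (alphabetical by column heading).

Pigment -: excludes Pseudomonas putida, Pseudomonas fluorescens, Pseudomonas aeruginosa — 8 left.
ADH -: excludes Burkholderia pseudomallei — 7 left.
ornithine decarboxylase -: all 7 remaining candidates are consistent.
Motility -: excludes Achromobacter xylosoxidans, Alcaligenes faecalis, Stenotrophomonas maltophilia, Burkholderia cepacia — 3 left.
glucose oxidation (OF) +: excludes Acinetobacter lwoffii — 2 left.
Two candidates remain: Acinetobacter baumannii and Elizabethkingia meningoseptica.
  Oxidase: Acinetobacter baumannii -, Elizabethkingia meningoseptica + — discriminates.
  esculin hydrolysis: Acinetobacter baumannii -, Elizabethkingia meningoseptica + — discriminates.
  LDC: - vs - — same for both, does not separate.
  Nitrate: - vs - — same for both, does not separate.

esculin hydrolysis, Oxidase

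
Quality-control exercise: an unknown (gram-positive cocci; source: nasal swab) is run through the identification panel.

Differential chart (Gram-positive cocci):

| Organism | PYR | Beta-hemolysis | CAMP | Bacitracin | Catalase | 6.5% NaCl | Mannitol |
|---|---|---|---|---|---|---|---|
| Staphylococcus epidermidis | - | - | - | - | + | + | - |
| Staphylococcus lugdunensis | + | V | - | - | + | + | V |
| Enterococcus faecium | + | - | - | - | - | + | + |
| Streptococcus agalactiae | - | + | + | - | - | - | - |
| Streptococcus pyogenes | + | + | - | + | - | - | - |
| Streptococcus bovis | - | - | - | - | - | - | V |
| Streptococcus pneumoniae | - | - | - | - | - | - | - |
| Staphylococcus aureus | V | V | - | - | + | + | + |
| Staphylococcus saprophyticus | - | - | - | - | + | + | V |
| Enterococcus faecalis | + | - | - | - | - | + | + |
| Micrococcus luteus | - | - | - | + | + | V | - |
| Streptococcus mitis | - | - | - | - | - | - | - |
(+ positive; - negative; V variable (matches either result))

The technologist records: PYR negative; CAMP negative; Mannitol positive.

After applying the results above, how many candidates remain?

3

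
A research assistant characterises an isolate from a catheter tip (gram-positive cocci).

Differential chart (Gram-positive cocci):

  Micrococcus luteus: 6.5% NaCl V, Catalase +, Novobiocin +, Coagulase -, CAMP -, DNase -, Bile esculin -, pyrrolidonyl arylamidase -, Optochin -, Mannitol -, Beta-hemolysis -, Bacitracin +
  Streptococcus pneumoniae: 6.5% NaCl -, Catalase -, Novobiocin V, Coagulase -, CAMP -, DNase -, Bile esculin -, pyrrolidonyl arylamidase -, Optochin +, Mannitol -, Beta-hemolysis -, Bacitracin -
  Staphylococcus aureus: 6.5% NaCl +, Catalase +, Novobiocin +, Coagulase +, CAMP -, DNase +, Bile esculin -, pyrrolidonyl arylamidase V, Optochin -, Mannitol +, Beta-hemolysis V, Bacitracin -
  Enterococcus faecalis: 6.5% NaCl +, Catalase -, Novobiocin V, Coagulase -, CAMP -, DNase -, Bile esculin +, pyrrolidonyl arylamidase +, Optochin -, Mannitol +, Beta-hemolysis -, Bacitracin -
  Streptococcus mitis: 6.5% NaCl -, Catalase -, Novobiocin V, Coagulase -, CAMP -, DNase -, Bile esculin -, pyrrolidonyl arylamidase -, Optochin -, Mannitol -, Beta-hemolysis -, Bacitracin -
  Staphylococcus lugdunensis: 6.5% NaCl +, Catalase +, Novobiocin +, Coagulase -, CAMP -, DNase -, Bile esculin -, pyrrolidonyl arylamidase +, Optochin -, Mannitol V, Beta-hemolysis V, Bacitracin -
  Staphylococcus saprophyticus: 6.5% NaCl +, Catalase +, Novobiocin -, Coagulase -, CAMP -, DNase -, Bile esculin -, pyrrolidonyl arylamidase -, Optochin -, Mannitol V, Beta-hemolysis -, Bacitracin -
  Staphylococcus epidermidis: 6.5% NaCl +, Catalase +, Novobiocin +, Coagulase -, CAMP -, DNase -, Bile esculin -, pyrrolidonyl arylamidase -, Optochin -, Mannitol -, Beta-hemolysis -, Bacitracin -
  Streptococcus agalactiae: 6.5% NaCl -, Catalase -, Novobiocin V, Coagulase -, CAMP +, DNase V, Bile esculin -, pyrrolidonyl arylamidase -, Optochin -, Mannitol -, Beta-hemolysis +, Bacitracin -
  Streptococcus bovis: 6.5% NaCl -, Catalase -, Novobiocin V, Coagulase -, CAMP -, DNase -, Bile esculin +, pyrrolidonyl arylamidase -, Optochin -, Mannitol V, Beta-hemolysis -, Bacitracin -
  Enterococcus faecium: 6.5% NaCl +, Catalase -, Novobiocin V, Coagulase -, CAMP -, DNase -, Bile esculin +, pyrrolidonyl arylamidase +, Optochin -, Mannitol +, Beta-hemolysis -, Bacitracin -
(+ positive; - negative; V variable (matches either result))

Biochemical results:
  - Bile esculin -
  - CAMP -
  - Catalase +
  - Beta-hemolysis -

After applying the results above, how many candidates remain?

Beta-hemolysis -: excludes Streptococcus agalactiae — 10 left.
Bile esculin -: excludes Enterococcus faecalis, Streptococcus bovis, Enterococcus faecium — 7 left.
CAMP -: all 7 remaining candidates are consistent.
Catalase +: excludes Streptococcus pneumoniae, Streptococcus mitis — 5 left.
Still consistent: Micrococcus luteus, Staphylococcus aureus, Staphylococcus epidermidis, Staphylococcus lugdunensis, Staphylococcus saprophyticus.

5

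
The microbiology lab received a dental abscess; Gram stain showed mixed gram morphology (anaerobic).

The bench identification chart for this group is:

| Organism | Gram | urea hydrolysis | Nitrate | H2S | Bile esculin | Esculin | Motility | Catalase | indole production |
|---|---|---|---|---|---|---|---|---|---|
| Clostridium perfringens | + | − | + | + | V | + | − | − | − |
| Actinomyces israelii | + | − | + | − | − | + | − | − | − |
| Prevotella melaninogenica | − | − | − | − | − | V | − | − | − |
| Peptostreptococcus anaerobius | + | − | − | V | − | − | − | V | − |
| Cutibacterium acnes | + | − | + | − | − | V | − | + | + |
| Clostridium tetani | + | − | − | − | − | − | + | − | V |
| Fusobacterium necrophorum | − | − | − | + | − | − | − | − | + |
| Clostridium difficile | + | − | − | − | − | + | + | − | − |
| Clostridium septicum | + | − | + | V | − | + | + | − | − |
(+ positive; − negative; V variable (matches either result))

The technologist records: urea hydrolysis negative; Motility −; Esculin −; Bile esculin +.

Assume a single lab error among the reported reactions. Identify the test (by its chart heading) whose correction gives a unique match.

Esculin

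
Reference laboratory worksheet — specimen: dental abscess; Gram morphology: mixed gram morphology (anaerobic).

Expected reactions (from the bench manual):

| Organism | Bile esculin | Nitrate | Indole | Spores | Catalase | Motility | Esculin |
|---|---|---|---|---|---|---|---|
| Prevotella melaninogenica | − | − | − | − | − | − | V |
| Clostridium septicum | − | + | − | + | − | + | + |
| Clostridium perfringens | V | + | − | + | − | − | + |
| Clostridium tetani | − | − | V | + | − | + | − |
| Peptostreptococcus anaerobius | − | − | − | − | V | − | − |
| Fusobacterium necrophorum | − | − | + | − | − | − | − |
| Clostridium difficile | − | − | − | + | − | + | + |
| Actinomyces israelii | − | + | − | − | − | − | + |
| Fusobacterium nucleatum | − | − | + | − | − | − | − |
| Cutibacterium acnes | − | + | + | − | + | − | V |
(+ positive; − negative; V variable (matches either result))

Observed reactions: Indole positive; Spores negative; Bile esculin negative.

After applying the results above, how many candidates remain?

Spores −: excludes Clostridium septicum, Clostridium perfringens, Clostridium tetani, Clostridium difficile — 6 left.
Bile esculin −: all 6 remaining candidates are consistent.
Indole +: excludes Prevotella melaninogenica, Peptostreptococcus anaerobius, Actinomyces israelii — 3 left.
Still consistent: Cutibacterium acnes, Fusobacterium necrophorum, Fusobacterium nucleatum.

3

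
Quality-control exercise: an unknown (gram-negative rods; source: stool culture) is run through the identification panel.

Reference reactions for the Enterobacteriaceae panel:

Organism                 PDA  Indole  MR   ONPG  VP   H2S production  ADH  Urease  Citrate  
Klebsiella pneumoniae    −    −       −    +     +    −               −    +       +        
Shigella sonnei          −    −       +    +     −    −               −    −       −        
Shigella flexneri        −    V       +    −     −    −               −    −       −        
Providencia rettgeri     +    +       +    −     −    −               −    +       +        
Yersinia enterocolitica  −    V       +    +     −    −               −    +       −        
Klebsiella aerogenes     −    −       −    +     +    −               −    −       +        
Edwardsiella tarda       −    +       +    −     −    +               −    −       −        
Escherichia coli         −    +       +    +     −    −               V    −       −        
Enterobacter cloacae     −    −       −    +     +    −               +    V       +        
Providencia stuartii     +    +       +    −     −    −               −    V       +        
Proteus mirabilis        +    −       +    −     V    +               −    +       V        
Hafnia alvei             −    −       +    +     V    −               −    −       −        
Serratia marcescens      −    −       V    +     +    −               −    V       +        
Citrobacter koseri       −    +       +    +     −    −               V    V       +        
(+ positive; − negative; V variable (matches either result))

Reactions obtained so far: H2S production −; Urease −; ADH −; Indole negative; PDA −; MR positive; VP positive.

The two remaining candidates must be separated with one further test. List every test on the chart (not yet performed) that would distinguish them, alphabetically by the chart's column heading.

ADH −: excludes Enterobacter cloacae — 13 left.
H2S production −: excludes Edwardsiella tarda, Proteus mirabilis — 11 left.
Urease −: excludes Klebsiella pneumoniae, Providencia rettgeri, Yersinia enterocolitica — 8 left.
MR +: excludes Klebsiella aerogenes — 7 left.
PDA −: excludes Providencia stuartii — 6 left.
Indole −: excludes Escherichia coli, Citrobacter koseri — 4 left.
VP +: excludes Shigella sonnei, Shigella flexneri — 2 left.
Two candidates remain: Hafnia alvei and Serratia marcescens.
  ONPG: + vs + — same for both, does not separate.
  Citrate: Hafnia alvei −, Serratia marcescens + — discriminates.

Citrate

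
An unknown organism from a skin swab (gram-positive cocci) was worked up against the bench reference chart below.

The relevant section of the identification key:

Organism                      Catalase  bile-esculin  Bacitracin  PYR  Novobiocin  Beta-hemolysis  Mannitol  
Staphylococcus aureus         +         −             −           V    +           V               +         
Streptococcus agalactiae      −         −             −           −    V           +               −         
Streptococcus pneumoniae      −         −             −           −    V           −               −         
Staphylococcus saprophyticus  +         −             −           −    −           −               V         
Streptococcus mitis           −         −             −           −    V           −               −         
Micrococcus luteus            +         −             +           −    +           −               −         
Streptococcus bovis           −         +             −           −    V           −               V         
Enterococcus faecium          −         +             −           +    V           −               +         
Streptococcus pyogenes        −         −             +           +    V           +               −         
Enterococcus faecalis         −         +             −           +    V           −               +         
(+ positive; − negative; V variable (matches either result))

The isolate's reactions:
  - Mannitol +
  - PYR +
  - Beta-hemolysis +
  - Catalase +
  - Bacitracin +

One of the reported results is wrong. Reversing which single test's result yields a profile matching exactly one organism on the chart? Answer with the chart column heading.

As reported, no row in the chart matches all 5 reactions.
Reversing PYR → still no organism matches.
Reversing Bacitracin (to −) → unique match: Staphylococcus aureus.
Reversing Beta-hemolysis → still no organism matches.
Reversing Catalase → still no organism matches.
Reversing Mannitol → still no organism matches.

Bacitracin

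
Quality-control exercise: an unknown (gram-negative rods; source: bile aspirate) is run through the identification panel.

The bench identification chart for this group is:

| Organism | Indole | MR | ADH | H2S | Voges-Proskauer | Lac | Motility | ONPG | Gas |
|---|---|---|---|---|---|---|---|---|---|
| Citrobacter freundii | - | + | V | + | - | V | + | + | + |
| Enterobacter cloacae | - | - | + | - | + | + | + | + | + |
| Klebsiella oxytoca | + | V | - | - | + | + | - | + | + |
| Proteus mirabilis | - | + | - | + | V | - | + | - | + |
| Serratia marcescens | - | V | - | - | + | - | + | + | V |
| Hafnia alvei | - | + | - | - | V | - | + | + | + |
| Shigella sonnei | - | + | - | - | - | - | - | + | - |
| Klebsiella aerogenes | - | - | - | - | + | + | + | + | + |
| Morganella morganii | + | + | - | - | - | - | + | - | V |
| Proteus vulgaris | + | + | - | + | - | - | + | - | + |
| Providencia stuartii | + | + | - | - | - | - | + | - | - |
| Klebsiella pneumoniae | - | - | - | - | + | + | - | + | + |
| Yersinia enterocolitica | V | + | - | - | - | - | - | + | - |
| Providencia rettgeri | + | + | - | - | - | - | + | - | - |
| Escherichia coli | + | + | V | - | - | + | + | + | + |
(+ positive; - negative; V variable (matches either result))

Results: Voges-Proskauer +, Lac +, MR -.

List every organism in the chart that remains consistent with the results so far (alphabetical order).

Enterobacter cloacae, Klebsiella aerogenes, Klebsiella oxytoca, Klebsiella pneumoniae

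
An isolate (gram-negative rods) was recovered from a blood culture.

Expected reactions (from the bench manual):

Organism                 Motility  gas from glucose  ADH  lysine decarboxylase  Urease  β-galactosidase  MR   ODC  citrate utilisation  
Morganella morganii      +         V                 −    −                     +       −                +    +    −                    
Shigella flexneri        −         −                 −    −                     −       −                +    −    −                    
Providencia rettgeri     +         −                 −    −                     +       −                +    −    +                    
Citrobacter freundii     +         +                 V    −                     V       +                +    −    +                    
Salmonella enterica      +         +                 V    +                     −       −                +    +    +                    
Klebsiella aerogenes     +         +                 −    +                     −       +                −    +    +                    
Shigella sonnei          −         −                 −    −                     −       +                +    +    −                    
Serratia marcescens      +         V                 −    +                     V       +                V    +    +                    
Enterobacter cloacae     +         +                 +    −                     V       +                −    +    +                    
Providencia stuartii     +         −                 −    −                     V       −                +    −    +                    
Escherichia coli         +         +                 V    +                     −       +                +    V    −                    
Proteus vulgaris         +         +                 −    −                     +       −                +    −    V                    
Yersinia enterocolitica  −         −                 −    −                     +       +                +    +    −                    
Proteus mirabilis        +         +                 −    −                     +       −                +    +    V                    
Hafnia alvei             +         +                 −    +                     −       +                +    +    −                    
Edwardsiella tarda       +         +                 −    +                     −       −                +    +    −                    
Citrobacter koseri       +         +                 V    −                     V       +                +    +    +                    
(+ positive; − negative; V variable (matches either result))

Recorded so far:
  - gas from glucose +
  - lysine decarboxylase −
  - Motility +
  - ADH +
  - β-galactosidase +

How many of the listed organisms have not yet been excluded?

β-galactosidase +: excludes 8 organisms — 9 left.
ADH +: excludes 5 organisms — 4 left.
Motility +: all 4 remaining candidates are consistent.
gas from glucose +: all 4 remaining candidates are consistent.
lysine decarboxylase −: excludes Escherichia coli — 3 left.
Still consistent: Citrobacter freundii, Citrobacter koseri, Enterobacter cloacae.

3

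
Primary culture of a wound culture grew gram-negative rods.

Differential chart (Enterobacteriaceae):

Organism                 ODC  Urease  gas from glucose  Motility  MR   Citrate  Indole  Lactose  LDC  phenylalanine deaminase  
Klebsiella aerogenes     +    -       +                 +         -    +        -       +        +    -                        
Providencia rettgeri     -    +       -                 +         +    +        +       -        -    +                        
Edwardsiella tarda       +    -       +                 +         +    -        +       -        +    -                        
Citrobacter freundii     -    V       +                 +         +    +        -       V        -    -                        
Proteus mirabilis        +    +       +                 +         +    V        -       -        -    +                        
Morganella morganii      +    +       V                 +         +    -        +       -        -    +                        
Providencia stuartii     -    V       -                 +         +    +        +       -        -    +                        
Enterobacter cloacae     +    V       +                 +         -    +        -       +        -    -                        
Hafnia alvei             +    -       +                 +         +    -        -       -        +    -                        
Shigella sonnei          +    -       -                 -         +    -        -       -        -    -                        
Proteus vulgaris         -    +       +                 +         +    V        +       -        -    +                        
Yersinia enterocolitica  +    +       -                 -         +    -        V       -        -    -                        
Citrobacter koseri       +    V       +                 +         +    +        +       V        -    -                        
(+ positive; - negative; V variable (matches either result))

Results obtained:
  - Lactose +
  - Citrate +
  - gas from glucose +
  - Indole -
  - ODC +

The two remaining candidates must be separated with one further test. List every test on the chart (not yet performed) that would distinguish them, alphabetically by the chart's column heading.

LDC

gas from glucose +: excludes Providencia rettgeri, Providencia stuartii, Shigella sonnei, Yersinia enterocolitica — 9 left.
Indole -: excludes Edwardsiella tarda, Morganella morganii, Proteus vulgaris, Citrobacter koseri — 5 left.
Lactose +: excludes Proteus mirabilis, Hafnia alvei — 3 left.
Citrate +: all 3 remaining candidates are consistent.
ODC +: excludes Citrobacter freundii — 2 left.
Two candidates remain: Enterobacter cloacae and Klebsiella aerogenes.
  Urease: V vs - — variable for at least one, does not separate.
  Motility: + vs + — same for both, does not separate.
  MR: - vs - — same for both, does not separate.
  LDC: Enterobacter cloacae -, Klebsiella aerogenes + — discriminates.
  phenylalanine deaminase: - vs - — same for both, does not separate.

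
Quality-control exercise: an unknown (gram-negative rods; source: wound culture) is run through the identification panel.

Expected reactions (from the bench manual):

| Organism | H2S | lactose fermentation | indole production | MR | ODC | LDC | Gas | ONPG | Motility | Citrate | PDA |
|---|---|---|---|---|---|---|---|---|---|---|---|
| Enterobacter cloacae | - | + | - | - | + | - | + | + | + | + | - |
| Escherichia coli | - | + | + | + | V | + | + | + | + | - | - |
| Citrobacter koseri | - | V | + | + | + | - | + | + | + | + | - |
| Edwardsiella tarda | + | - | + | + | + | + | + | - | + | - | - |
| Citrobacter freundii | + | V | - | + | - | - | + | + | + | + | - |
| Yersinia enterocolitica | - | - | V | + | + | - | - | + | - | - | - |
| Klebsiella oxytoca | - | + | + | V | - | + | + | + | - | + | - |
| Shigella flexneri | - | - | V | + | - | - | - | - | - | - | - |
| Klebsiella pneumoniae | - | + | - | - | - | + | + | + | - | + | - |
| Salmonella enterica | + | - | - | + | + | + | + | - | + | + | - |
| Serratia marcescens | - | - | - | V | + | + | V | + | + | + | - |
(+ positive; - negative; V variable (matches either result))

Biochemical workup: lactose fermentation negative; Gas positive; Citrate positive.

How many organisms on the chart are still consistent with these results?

Gas +: excludes Yersinia enterocolitica, Shigella flexneri — 9 left.
Citrate +: excludes Escherichia coli, Edwardsiella tarda — 7 left.
lactose fermentation -: excludes Enterobacter cloacae, Klebsiella oxytoca, Klebsiella pneumoniae — 4 left.
Still consistent: Citrobacter freundii, Citrobacter koseri, Salmonella enterica, Serratia marcescens.

4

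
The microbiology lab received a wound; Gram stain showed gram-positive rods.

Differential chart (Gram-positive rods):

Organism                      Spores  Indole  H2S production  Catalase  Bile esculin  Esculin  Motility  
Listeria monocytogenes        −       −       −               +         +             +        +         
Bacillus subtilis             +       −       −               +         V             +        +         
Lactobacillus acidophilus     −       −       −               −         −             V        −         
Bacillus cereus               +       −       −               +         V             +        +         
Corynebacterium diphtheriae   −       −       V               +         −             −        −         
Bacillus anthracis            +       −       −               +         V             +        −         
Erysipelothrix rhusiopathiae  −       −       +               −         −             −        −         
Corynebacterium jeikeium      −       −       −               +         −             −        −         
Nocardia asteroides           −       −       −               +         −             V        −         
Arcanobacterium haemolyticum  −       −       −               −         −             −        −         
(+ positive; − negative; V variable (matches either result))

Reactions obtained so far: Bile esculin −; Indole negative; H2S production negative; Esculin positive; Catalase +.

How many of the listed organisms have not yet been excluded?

Catalase +: excludes Lactobacillus acidophilus, Erysipelothrix rhusiopathiae, Arcanobacterium haemolyticum — 7 left.
H2S production −: all 7 remaining candidates are consistent.
Indole −: all 7 remaining candidates are consistent.
Esculin +: excludes Corynebacterium diphtheriae, Corynebacterium jeikeium — 5 left.
Bile esculin −: excludes Listeria monocytogenes — 4 left.
Still consistent: Bacillus anthracis, Bacillus cereus, Bacillus subtilis, Nocardia asteroides.

4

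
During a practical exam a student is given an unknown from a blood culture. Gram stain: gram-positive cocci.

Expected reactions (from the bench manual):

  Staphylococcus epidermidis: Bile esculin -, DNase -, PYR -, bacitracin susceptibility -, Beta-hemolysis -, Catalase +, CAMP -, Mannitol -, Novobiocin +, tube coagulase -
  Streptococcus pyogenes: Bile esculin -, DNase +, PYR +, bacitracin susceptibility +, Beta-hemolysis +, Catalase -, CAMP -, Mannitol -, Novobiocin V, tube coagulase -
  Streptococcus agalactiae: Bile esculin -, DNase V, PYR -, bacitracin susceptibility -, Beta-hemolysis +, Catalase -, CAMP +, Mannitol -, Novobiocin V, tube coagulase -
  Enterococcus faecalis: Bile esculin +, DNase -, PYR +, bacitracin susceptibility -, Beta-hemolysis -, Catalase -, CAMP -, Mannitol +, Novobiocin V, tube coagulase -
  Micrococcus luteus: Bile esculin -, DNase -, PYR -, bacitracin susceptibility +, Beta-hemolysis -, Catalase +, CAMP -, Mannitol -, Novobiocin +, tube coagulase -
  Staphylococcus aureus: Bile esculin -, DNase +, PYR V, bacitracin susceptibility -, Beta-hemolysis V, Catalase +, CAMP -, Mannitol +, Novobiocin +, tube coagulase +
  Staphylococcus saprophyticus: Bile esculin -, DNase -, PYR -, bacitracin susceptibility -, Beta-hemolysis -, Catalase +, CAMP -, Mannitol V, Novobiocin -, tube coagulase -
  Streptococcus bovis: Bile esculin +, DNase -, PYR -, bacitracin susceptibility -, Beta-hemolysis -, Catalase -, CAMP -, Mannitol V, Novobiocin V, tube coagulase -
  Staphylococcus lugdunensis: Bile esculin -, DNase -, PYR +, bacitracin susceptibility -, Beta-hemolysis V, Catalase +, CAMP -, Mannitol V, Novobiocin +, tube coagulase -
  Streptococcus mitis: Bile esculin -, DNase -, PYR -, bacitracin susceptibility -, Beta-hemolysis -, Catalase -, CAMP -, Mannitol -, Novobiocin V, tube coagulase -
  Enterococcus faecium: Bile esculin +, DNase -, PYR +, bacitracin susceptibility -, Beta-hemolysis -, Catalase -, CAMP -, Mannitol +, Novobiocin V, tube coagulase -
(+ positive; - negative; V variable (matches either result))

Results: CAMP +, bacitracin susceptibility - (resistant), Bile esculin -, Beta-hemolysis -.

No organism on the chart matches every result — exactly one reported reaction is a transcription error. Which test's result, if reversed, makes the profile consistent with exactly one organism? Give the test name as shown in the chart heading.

Beta-hemolysis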